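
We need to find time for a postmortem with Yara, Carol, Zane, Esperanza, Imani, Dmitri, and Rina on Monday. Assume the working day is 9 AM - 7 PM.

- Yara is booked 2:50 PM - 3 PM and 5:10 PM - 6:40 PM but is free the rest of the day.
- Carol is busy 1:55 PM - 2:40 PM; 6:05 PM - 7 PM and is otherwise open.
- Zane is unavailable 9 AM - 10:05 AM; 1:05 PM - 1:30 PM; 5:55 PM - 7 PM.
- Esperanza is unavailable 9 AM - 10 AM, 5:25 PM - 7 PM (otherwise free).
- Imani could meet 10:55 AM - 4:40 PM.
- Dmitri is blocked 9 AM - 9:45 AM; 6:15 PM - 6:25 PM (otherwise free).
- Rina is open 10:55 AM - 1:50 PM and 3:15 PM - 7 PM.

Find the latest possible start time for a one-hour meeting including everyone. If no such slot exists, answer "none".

15:40

Yara free: 09:00-14:50, 15:00-17:10, 18:40-19:00 (invert busy blocks within the working day).
Carol free: 09:00-13:55, 14:40-18:05 (invert busy blocks within the working day).
Zane free: 10:05-13:05, 13:30-17:55 (invert busy blocks within the working day).
Esperanza free: 10:00-17:25 (invert busy blocks within the working day).
Imani free: 10:55-16:40.
Dmitri free: 09:45-18:15, 18:25-19:00 (invert busy blocks within the working day).
Rina free: 10:55-13:50, 15:15-19:00.
Yara ∩ Carol: 09:00-13:55, 14:40-14:50, 15:00-17:10.
Yara ∩ Carol ∩ Zane: 10:05-13:05, 13:30-13:55, 14:40-14:50, 15:00-17:10.
Yara ∩ Carol ∩ Zane ∩ Esperanza: 10:05-13:05, 13:30-13:55, 14:40-14:50, 15:00-17:10.
Yara ∩ Carol ∩ Zane ∩ Esperanza ∩ Imani: 10:55-13:05, 13:30-13:55, 14:40-14:50, 15:00-16:40.
Yara ∩ Carol ∩ Zane ∩ Esperanza ∩ Imani ∩ Dmitri: 10:55-13:05, 13:30-13:55, 14:40-14:50, 15:00-16:40.
Yara ∩ Carol ∩ Zane ∩ Esperanza ∩ Imani ∩ Dmitri ∩ Rina: 10:55-13:05, 13:30-13:50, 15:15-16:40.
Those are the intersection windows.
The last common window of at least 60 minutes is 15:15-16:40; a 60-minute meeting can start as late as 15:40 and still end by 16:40.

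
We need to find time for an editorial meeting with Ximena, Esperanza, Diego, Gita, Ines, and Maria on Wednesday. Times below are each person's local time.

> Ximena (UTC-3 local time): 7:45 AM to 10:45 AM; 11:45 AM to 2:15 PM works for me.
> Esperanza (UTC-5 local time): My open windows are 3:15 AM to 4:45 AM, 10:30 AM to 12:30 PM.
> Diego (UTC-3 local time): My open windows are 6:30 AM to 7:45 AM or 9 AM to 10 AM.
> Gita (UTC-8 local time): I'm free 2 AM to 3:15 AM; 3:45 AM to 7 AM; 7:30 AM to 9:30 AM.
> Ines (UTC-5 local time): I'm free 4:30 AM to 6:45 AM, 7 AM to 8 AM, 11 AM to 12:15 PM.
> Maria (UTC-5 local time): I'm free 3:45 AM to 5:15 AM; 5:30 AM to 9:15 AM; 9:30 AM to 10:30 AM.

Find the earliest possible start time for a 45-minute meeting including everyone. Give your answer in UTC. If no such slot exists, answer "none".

Ximena in UTC: 10:45-13:45, 14:45-17:15 (add 3h to convert from UTC-3).
Esperanza in UTC: 08:15-09:45, 15:30-17:30 (add 5h to convert from UTC-5).
Diego in UTC: 09:30-10:45, 12:00-13:00 (add 3h to convert from UTC-3).
Gita in UTC: 10:00-11:15, 11:45-15:00, 15:30-17:30 (add 8h to convert from UTC-8).
Ines in UTC: 09:30-11:45, 12:00-13:00, 16:00-17:15 (add 5h to convert from UTC-5).
Maria in UTC: 08:45-10:15, 10:30-14:15, 14:30-15:30 (add 5h to convert from UTC-5).
Ximena ∩ Esperanza: 15:30-17:15.
Ximena ∩ Esperanza ∩ Diego: ∅.
Ximena ∩ Esperanza ∩ Diego ∩ Gita: ∅.
Ximena ∩ Esperanza ∩ Diego ∩ Gita ∩ Ines: ∅.
Ximena ∩ Esperanza ∩ Diego ∩ Gita ∩ Ines ∩ Maria: ∅.
There is no time when everyone is free.
No common window is at least 45 minutes long.

none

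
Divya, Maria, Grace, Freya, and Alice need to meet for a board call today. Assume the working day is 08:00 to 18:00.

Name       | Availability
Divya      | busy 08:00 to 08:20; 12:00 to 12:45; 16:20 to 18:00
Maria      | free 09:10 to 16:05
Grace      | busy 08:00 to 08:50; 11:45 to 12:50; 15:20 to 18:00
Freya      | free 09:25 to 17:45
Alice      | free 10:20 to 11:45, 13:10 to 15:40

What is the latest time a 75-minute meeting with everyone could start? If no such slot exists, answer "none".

Divya free: 08:20-12:00, 12:45-16:20 (invert busy blocks within the working day).
Maria free: 09:10-16:05.
Grace free: 08:50-11:45, 12:50-15:20 (invert busy blocks within the working day).
Freya free: 09:25-17:45.
Alice free: 10:20-11:45, 13:10-15:40.
Divya ∩ Maria: 09:10-12:00, 12:45-16:05.
Divya ∩ Maria ∩ Grace: 09:10-11:45, 12:50-15:20.
Divya ∩ Maria ∩ Grace ∩ Freya: 09:25-11:45, 12:50-15:20.
Divya ∩ Maria ∩ Grace ∩ Freya ∩ Alice: 10:20-11:45, 13:10-15:20.
The last common window of at least 75 minutes is 13:10-15:20; a 75-minute meeting can start as late as 14:05 and still end by 15:20.

14:05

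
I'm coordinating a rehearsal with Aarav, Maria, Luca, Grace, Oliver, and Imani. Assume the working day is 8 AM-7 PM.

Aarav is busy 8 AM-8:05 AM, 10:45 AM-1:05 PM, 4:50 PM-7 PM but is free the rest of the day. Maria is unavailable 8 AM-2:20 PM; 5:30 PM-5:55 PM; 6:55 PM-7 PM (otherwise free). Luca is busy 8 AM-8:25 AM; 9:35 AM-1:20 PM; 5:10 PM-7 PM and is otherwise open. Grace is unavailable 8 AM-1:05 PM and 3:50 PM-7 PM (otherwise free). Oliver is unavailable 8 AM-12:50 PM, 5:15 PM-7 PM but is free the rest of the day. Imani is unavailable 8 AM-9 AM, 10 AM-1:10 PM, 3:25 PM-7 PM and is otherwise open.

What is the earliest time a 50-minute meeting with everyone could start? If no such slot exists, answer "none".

Aarav free: 08:05-10:45, 13:05-16:50 (invert busy blocks within the working day).
Maria free: 14:20-17:30, 17:55-18:55 (invert busy blocks within the working day).
Luca free: 08:25-09:35, 13:20-17:10 (invert busy blocks within the working day).
Grace free: 13:05-15:50 (invert busy blocks within the working day).
Oliver free: 12:50-17:15 (invert busy blocks within the working day).
Imani free: 09:00-10:00, 13:10-15:25 (invert busy blocks within the working day).
Aarav ∩ Maria: 14:20-16:50.
Aarav ∩ Maria ∩ Luca: 14:20-16:50.
Aarav ∩ Maria ∩ Luca ∩ Grace: 14:20-15:50.
Aarav ∩ Maria ∩ Luca ∩ Grace ∩ Oliver: 14:20-15:50.
Aarav ∩ Maria ∩ Luca ∩ Grace ∩ Oliver ∩ Imani: 14:20-15:25.
The first common window of at least 50 minutes is 14:20-15:25, so the earliest start is 14:20.

14:20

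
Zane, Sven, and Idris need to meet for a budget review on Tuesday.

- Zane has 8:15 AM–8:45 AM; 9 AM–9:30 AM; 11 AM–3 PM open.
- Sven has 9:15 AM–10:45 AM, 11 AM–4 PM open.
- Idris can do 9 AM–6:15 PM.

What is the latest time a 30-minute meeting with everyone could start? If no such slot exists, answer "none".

14:30

Zane ∩ Sven: 09:15-09:30, 11:00-15:00.
Zane ∩ Sven ∩ Idris: 09:15-09:30, 11:00-15:00.
The last common window of at least 30 minutes is 11:00-15:00; a 30-minute meeting can start as late as 14:30 and still end by 15:00.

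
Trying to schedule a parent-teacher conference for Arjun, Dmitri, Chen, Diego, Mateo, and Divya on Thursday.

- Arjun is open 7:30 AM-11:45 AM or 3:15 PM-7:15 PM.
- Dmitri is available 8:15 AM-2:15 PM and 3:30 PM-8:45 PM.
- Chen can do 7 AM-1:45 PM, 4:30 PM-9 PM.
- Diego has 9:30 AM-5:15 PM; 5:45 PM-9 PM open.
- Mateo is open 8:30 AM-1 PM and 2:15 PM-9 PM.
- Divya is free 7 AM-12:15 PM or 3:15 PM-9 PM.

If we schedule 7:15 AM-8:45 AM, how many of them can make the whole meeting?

2

Chen and Divya can make the full 07:15-08:45 slot — that's 2.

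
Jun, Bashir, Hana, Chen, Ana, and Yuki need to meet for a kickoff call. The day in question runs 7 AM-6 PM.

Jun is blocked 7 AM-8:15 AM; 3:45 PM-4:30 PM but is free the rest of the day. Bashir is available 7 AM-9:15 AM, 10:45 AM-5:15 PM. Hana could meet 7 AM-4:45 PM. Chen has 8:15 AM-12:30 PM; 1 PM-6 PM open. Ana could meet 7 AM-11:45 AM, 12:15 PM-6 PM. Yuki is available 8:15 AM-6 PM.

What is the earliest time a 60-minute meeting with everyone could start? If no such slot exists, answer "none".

08:15

Jun free: 08:15-15:45, 16:30-18:00 (invert busy blocks within the working day).
Bashir free: 07:00-09:15, 10:45-17:15.
Hana free: 07:00-16:45.
Chen free: 08:15-12:30, 13:00-18:00.
Ana free: 07:00-11:45, 12:15-18:00.
Yuki free: 08:15-18:00.
Jun ∩ Bashir: 08:15-09:15, 10:45-15:45, 16:30-17:15.
Jun ∩ Bashir ∩ Hana: 08:15-09:15, 10:45-15:45, 16:30-16:45.
Jun ∩ Bashir ∩ Hana ∩ Chen: 08:15-09:15, 10:45-12:30, 13:00-15:45, 16:30-16:45.
Jun ∩ Bashir ∩ Hana ∩ Chen ∩ Ana: 08:15-09:15, 10:45-11:45, 12:15-12:30, 13:00-15:45, 16:30-16:45.
Jun ∩ Bashir ∩ Hana ∩ Chen ∩ Ana ∩ Yuki: 08:15-09:15, 10:45-11:45, 12:15-12:30, 13:00-15:45, 16:30-16:45.
The first common window of at least 60 minutes is 08:15-09:15, so the earliest start is 08:15.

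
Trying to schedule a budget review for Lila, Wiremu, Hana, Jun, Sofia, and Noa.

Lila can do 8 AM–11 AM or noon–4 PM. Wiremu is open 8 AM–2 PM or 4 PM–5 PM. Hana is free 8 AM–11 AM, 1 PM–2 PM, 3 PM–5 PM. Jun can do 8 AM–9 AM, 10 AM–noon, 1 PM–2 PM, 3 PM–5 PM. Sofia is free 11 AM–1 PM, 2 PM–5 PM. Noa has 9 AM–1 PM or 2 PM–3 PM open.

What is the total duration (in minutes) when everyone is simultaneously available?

Lila ∩ Wiremu: 08:00-11:00, 12:00-14:00.
Lila ∩ Wiremu ∩ Hana: 08:00-11:00, 13:00-14:00.
Lila ∩ Wiremu ∩ Hana ∩ Jun: 08:00-09:00, 10:00-11:00, 13:00-14:00.
Lila ∩ Wiremu ∩ Hana ∩ Jun ∩ Sofia: ∅.
Lila ∩ Wiremu ∩ Hana ∩ Jun ∩ Sofia ∩ Noa: ∅.
There is no time when everyone is free.
There is no common window, so the total is 0 minutes.

0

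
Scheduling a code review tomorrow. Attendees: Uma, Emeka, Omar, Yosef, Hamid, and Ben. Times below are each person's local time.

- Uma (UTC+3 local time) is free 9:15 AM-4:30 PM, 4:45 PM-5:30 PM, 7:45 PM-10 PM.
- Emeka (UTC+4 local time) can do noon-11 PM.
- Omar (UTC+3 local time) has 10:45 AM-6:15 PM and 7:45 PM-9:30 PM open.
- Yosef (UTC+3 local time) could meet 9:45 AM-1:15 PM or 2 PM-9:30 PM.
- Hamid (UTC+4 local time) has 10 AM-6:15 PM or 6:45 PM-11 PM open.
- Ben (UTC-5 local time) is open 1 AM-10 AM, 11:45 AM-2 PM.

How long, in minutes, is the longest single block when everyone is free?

150

Uma in UTC: 06:15-13:30, 13:45-14:30, 16:45-19:00 (subtract 3h to convert from UTC+3).
Emeka in UTC: 08:00-19:00 (subtract 4h to convert from UTC+4).
Omar in UTC: 07:45-15:15, 16:45-18:30 (subtract 3h to convert from UTC+3).
Yosef in UTC: 06:45-10:15, 11:00-18:30 (subtract 3h to convert from UTC+3).
Hamid in UTC: 06:00-14:15, 14:45-19:00 (subtract 4h to convert from UTC+4).
Ben in UTC: 06:00-15:00, 16:45-19:00 (add 5h to convert from UTC-5).
Uma ∩ Emeka: 08:00-13:30, 13:45-14:30, 16:45-19:00.
Uma ∩ Emeka ∩ Omar: 08:00-13:30, 13:45-14:30, 16:45-18:30.
Uma ∩ Emeka ∩ Omar ∩ Yosef: 08:00-10:15, 11:00-13:30, 13:45-14:30, 16:45-18:30.
Uma ∩ Emeka ∩ Omar ∩ Yosef ∩ Hamid: 08:00-10:15, 11:00-13:30, 13:45-14:15, 16:45-18:30.
Uma ∩ Emeka ∩ Omar ∩ Yosef ∩ Hamid ∩ Ben: 08:00-10:15, 11:00-13:30, 13:45-14:15, 16:45-18:30.
The longest is 11:00-13:30 at 150 minutes.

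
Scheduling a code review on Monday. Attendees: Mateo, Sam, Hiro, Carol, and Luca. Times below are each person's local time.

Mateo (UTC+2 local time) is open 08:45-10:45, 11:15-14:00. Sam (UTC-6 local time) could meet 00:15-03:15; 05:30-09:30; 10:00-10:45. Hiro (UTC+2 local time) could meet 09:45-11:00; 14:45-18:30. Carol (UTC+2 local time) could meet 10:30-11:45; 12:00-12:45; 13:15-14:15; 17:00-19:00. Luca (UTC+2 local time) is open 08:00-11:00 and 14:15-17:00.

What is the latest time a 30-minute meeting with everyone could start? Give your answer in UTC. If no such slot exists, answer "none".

Mateo in UTC: 06:45-08:45, 09:15-12:00 (subtract 2h to convert from UTC+2).
Sam in UTC: 06:15-09:15, 11:30-15:30, 16:00-16:45 (add 6h to convert from UTC-6).
Hiro in UTC: 07:45-09:00, 12:45-16:30 (subtract 2h to convert from UTC+2).
Carol in UTC: 08:30-09:45, 10:00-10:45, 11:15-12:15, 15:00-17:00 (subtract 2h to convert from UTC+2).
Luca in UTC: 06:00-09:00, 12:15-15:00 (subtract 2h to convert from UTC+2).
Mateo ∩ Sam: 06:45-08:45, 11:30-12:00.
Mateo ∩ Sam ∩ Hiro: 07:45-08:45.
Mateo ∩ Sam ∩ Hiro ∩ Carol: 08:30-08:45.
Mateo ∩ Sam ∩ Hiro ∩ Carol ∩ Luca: 08:30-08:45.
Those are the intersection windows.
No common window is at least 30 minutes long.

none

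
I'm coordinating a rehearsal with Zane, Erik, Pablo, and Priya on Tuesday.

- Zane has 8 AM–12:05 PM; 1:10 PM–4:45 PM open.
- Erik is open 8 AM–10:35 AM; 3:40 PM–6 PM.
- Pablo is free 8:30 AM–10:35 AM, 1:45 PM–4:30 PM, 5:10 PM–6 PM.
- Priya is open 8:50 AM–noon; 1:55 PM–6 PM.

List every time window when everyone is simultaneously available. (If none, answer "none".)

Zane ∩ Erik: 08:00-10:35, 15:40-16:45.
Zane ∩ Erik ∩ Pablo: 08:30-10:35, 15:40-16:30.
Zane ∩ Erik ∩ Pablo ∩ Priya: 08:50-10:35, 15:40-16:30.
Those are the intersection windows.

08:50-10:35, 15:40-16:30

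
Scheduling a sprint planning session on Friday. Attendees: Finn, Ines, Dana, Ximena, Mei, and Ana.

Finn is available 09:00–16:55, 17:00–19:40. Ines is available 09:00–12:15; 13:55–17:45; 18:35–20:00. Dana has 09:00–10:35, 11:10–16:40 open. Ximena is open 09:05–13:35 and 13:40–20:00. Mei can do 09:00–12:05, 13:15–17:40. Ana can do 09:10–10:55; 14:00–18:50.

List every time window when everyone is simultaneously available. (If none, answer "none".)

Finn ∩ Ines: 09:00-12:15, 13:55-16:55, 17:00-17:45, 18:35-19:40.
Finn ∩ Ines ∩ Dana: 09:00-10:35, 11:10-12:15, 13:55-16:40.
Finn ∩ Ines ∩ Dana ∩ Ximena: 09:05-10:35, 11:10-12:15, 13:55-16:40.
Finn ∩ Ines ∩ Dana ∩ Ximena ∩ Mei: 09:05-10:35, 11:10-12:05, 13:55-16:40.
Finn ∩ Ines ∩ Dana ∩ Ximena ∩ Mei ∩ Ana: 09:10-10:35, 14:00-16:40.
Those are the intersection windows.

09:10-10:35, 14:00-16:40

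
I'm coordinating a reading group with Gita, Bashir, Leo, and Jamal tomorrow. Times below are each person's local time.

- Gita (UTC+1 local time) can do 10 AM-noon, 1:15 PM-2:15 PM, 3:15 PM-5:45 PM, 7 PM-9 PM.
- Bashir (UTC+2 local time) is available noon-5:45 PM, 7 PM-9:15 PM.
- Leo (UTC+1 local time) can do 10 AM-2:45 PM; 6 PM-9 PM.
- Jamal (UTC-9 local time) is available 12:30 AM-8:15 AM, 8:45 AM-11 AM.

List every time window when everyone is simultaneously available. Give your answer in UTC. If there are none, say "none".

Gita in UTC: 09:00-11:00, 12:15-13:15, 14:15-16:45, 18:00-20:00 (subtract 1h to convert from UTC+1).
Bashir in UTC: 10:00-15:45, 17:00-19:15 (subtract 2h to convert from UTC+2).
Leo in UTC: 09:00-13:45, 17:00-20:00 (subtract 1h to convert from UTC+1).
Jamal in UTC: 09:30-17:15, 17:45-20:00 (add 9h to convert from UTC-9).
Gita ∩ Bashir: 10:00-11:00, 12:15-13:15, 14:15-15:45, 18:00-19:15.
Gita ∩ Bashir ∩ Leo: 10:00-11:00, 12:15-13:15, 18:00-19:15.
Gita ∩ Bashir ∩ Leo ∩ Jamal: 10:00-11:00, 12:15-13:15, 18:00-19:15.

10:00-11:00, 12:15-13:15, 18:00-19:15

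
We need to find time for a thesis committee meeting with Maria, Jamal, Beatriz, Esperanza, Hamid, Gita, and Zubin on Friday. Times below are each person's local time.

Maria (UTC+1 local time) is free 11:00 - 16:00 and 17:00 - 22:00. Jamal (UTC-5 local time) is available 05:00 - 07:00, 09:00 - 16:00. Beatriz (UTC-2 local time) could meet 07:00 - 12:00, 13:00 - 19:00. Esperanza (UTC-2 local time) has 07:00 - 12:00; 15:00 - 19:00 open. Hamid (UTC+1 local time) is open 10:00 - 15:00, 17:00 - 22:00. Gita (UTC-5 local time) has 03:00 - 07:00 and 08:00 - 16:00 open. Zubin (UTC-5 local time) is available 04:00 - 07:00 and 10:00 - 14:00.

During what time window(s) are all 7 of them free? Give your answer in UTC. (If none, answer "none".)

10:00-12:00, 17:00-19:00

Maria in UTC: 10:00-15:00, 16:00-21:00 (subtract 1h to convert from UTC+1).
Jamal in UTC: 10:00-12:00, 14:00-21:00 (add 5h to convert from UTC-5).
Beatriz in UTC: 09:00-14:00, 15:00-21:00 (add 2h to convert from UTC-2).
Esperanza in UTC: 09:00-14:00, 17:00-21:00 (add 2h to convert from UTC-2).
Hamid in UTC: 09:00-14:00, 16:00-21:00 (subtract 1h to convert from UTC+1).
Gita in UTC: 08:00-12:00, 13:00-21:00 (add 5h to convert from UTC-5).
Zubin in UTC: 09:00-12:00, 15:00-19:00 (add 5h to convert from UTC-5).
Maria ∩ Jamal: 10:00-12:00, 14:00-15:00, 16:00-21:00.
Maria ∩ Jamal ∩ Beatriz: 10:00-12:00, 16:00-21:00.
Maria ∩ Jamal ∩ Beatriz ∩ Esperanza: 10:00-12:00, 17:00-21:00.
Maria ∩ Jamal ∩ Beatriz ∩ Esperanza ∩ Hamid: 10:00-12:00, 17:00-21:00.
Maria ∩ Jamal ∩ Beatriz ∩ Esperanza ∩ Hamid ∩ Gita: 10:00-12:00, 17:00-21:00.
Maria ∩ Jamal ∩ Beatriz ∩ Esperanza ∩ Hamid ∩ Gita ∩ Zubin: 10:00-12:00, 17:00-19:00.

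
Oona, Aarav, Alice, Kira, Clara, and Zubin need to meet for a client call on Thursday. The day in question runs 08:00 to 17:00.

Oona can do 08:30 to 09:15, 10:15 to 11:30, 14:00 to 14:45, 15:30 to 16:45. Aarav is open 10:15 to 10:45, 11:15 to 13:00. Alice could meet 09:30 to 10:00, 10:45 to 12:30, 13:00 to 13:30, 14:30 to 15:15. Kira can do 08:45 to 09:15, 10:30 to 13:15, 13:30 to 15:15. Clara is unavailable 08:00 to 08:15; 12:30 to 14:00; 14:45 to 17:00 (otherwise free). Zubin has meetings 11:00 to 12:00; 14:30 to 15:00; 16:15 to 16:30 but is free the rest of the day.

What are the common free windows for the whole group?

Oona free: 08:30-09:15, 10:15-11:30, 14:00-14:45, 15:30-16:45.
Aarav free: 10:15-10:45, 11:15-13:00.
Alice free: 09:30-10:00, 10:45-12:30, 13:00-13:30, 14:30-15:15.
Kira free: 08:45-09:15, 10:30-13:15, 13:30-15:15.
Clara free: 08:15-12:30, 14:00-14:45 (invert busy blocks within the working day).
Zubin free: 08:00-11:00, 12:00-14:30, 15:00-16:15, 16:30-17:00 (invert busy blocks within the working day).
Oona ∩ Aarav: 10:15-10:45, 11:15-11:30.
Oona ∩ Aarav ∩ Alice: 11:15-11:30.
Oona ∩ Aarav ∩ Alice ∩ Kira: 11:15-11:30.
Oona ∩ Aarav ∩ Alice ∩ Kira ∩ Clara: 11:15-11:30.
Oona ∩ Aarav ∩ Alice ∩ Kira ∩ Clara ∩ Zubin: ∅.
There is no time when everyone is free.

none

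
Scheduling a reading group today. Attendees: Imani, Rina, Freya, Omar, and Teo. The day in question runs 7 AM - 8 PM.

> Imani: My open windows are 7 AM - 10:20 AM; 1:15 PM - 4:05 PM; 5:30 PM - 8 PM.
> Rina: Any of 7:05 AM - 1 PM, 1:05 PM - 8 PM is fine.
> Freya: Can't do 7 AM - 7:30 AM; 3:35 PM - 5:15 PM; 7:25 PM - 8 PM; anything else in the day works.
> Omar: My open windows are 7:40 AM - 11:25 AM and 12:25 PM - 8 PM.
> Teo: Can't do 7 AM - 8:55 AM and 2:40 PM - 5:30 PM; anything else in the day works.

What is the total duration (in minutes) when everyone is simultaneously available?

285

Imani free: 07:00-10:20, 13:15-16:05, 17:30-20:00.
Rina free: 07:05-13:00, 13:05-20:00.
Freya free: 07:30-15:35, 17:15-19:25 (invert busy blocks within the working day).
Omar free: 07:40-11:25, 12:25-20:00.
Teo free: 08:55-14:40, 17:30-20:00 (invert busy blocks within the working day).
Imani ∩ Rina: 07:05-10:20, 13:15-16:05, 17:30-20:00.
Imani ∩ Rina ∩ Freya: 07:30-10:20, 13:15-15:35, 17:30-19:25.
Imani ∩ Rina ∩ Freya ∩ Omar: 07:40-10:20, 13:15-15:35, 17:30-19:25.
Imani ∩ Rina ∩ Freya ∩ Omar ∩ Teo: 08:55-10:20, 13:15-14:40, 17:30-19:25.
Summing the common windows: 85 + 85 + 115 = 285 minutes.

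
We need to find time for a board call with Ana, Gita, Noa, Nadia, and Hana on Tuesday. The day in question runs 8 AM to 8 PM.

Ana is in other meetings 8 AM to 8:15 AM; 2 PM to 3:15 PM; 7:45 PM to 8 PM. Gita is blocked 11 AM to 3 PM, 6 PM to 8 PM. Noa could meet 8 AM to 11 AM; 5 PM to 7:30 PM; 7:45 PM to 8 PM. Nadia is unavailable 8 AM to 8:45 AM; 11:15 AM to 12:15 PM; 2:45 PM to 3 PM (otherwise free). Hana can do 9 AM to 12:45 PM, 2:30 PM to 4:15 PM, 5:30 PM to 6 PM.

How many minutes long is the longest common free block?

120

Ana free: 08:15-14:00, 15:15-19:45 (invert busy blocks within the working day).
Gita free: 08:00-11:00, 15:00-18:00 (invert busy blocks within the working day).
Noa free: 08:00-11:00, 17:00-19:30, 19:45-20:00.
Nadia free: 08:45-11:15, 12:15-14:45, 15:00-20:00 (invert busy blocks within the working day).
Hana free: 09:00-12:45, 14:30-16:15, 17:30-18:00.
Ana ∩ Gita: 08:15-11:00, 15:15-18:00.
Ana ∩ Gita ∩ Noa: 08:15-11:00, 17:00-18:00.
Ana ∩ Gita ∩ Noa ∩ Nadia: 08:45-11:00, 17:00-18:00.
Ana ∩ Gita ∩ Noa ∩ Nadia ∩ Hana: 09:00-11:00, 17:30-18:00.
So the common availability across everyone is 09:00-11:00, 17:30-18:00.
The longest is 09:00-11:00 at 120 minutes.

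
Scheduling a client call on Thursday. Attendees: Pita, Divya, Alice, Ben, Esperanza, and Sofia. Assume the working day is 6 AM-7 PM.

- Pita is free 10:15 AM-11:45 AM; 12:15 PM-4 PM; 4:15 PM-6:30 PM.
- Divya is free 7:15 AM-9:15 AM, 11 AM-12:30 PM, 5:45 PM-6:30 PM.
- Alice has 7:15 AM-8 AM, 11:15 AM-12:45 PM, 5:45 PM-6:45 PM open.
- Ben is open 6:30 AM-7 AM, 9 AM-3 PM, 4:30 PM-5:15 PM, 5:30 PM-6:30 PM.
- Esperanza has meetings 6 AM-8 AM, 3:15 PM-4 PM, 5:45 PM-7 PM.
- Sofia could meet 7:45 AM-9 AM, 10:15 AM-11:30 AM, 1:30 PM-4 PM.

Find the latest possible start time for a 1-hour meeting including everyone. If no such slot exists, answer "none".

none

Pita free: 10:15-11:45, 12:15-16:00, 16:15-18:30.
Divya free: 07:15-09:15, 11:00-12:30, 17:45-18:30.
Alice free: 07:15-08:00, 11:15-12:45, 17:45-18:45.
Ben free: 06:30-07:00, 09:00-15:00, 16:30-17:15, 17:30-18:30.
Esperanza free: 08:00-15:15, 16:00-17:45 (invert busy blocks within the working day).
Sofia free: 07:45-09:00, 10:15-11:30, 13:30-16:00.
Pita ∩ Divya: 11:00-11:45, 12:15-12:30, 17:45-18:30.
Pita ∩ Divya ∩ Alice: 11:15-11:45, 12:15-12:30, 17:45-18:30.
Pita ∩ Divya ∩ Alice ∩ Ben: 11:15-11:45, 12:15-12:30, 17:45-18:30.
Pita ∩ Divya ∩ Alice ∩ Ben ∩ Esperanza: 11:15-11:45, 12:15-12:30.
Pita ∩ Divya ∩ Alice ∩ Ben ∩ Esperanza ∩ Sofia: 11:15-11:30.
So the common availability across everyone is 11:15-11:30.
No common window is at least 60 minutes long.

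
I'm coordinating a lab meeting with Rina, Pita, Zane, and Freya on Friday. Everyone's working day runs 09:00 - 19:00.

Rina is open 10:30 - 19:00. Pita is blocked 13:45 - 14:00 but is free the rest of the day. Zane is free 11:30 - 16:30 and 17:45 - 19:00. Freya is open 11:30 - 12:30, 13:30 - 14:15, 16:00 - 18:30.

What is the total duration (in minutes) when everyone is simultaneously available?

Rina free: 10:30-19:00.
Pita free: 09:00-13:45, 14:00-19:00 (invert busy blocks within the working day).
Zane free: 11:30-16:30, 17:45-19:00.
Freya free: 11:30-12:30, 13:30-14:15, 16:00-18:30.
Rina ∩ Pita: 10:30-13:45, 14:00-19:00.
Rina ∩ Pita ∩ Zane: 11:30-13:45, 14:00-16:30, 17:45-19:00.
Rina ∩ Pita ∩ Zane ∩ Freya: 11:30-12:30, 13:30-13:45, 14:00-14:15, 16:00-16:30, 17:45-18:30.
Summing the common windows: 60 + 15 + 15 + 30 + 45 = 165 minutes.

165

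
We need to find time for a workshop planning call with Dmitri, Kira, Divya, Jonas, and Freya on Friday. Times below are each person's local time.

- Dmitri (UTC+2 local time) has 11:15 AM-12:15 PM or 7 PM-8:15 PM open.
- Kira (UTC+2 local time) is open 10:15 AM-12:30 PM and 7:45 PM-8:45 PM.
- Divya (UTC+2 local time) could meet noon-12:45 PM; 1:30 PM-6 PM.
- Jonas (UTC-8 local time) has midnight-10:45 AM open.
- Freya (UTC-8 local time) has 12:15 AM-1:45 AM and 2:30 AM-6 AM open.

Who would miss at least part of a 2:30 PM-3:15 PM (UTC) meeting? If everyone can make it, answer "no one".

Dmitri, Freya, Kira

Dmitri in UTC: 09:15-10:15, 17:00-18:15 (subtract 2h to convert from UTC+2).
Kira in UTC: 08:15-10:30, 17:45-18:45 (subtract 2h to convert from UTC+2).
Divya in UTC: 10:00-10:45, 11:30-16:00 (subtract 2h to convert from UTC+2).
Jonas in UTC: 08:00-18:45 (add 8h to convert from UTC-8).
Freya in UTC: 08:15-09:45, 10:30-14:00 (add 8h to convert from UTC-8).
Dmitri: not fully free for 14:30-15:15. Kira: not fully free for 14:30-15:15. Divya: free for 14:30-15:15. Jonas: free for 14:30-15:15. Freya: not fully free for 14:30-15:15.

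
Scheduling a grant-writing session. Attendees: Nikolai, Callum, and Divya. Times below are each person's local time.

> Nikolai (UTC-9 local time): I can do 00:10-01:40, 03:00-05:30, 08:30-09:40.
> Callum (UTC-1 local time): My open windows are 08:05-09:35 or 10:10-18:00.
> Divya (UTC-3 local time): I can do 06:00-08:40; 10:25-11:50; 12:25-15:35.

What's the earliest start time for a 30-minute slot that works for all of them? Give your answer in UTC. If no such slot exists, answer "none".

09:10

Nikolai in UTC: 09:10-10:40, 12:00-14:30, 17:30-18:40 (add 9h to convert from UTC-9).
Callum in UTC: 09:05-10:35, 11:10-19:00 (add 1h to convert from UTC-1).
Divya in UTC: 09:00-11:40, 13:25-14:50, 15:25-18:35 (add 3h to convert from UTC-3).
Nikolai ∩ Callum: 09:10-10:35, 12:00-14:30, 17:30-18:40.
Nikolai ∩ Callum ∩ Divya: 09:10-10:35, 13:25-14:30, 17:30-18:35.
Those are the intersection windows.
The first common window of at least 30 minutes is 09:10-10:35, so the earliest start is 09:10.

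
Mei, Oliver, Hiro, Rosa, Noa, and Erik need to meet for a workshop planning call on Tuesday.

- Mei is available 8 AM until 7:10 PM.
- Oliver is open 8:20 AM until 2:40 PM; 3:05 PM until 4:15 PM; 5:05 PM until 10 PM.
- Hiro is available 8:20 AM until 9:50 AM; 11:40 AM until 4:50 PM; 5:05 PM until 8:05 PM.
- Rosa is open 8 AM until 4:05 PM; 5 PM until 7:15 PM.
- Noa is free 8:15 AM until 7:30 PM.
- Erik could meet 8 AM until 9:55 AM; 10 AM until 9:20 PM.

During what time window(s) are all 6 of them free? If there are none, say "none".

Mei ∩ Oliver: 08:20-14:40, 15:05-16:15, 17:05-19:10.
Mei ∩ Oliver ∩ Hiro: 08:20-09:50, 11:40-14:40, 15:05-16:15, 17:05-19:10.
Mei ∩ Oliver ∩ Hiro ∩ Rosa: 08:20-09:50, 11:40-14:40, 15:05-16:05, 17:05-19:10.
Mei ∩ Oliver ∩ Hiro ∩ Rosa ∩ Noa: 08:20-09:50, 11:40-14:40, 15:05-16:05, 17:05-19:10.
Mei ∩ Oliver ∩ Hiro ∩ Rosa ∩ Noa ∩ Erik: 08:20-09:50, 11:40-14:40, 15:05-16:05, 17:05-19:10.
Those are the intersection windows.

08:20-09:50, 11:40-14:40, 15:05-16:05, 17:05-19:10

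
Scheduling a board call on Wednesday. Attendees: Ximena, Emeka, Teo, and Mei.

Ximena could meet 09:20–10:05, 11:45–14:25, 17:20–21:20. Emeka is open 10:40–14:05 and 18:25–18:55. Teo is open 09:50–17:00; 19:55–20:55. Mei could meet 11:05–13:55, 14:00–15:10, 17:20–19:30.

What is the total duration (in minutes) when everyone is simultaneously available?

Ximena ∩ Emeka: 11:45-14:05, 18:25-18:55.
Ximena ∩ Emeka ∩ Teo: 11:45-14:05.
Ximena ∩ Emeka ∩ Teo ∩ Mei: 11:45-13:55, 14:00-14:05.
Those are the intersection windows.
Summing the common windows: 130 + 5 = 135 minutes.

135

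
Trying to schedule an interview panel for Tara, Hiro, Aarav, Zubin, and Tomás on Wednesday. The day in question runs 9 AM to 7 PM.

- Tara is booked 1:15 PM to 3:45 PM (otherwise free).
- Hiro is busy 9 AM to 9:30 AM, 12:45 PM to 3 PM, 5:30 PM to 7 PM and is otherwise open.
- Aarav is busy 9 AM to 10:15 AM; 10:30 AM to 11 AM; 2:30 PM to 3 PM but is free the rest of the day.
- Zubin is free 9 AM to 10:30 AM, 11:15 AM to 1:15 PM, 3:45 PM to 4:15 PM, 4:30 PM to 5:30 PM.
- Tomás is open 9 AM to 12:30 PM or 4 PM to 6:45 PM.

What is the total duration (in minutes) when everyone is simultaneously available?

165

Tara free: 09:00-13:15, 15:45-19:00 (invert busy blocks within the working day).
Hiro free: 09:30-12:45, 15:00-17:30 (invert busy blocks within the working day).
Aarav free: 10:15-10:30, 11:00-14:30, 15:00-19:00 (invert busy blocks within the working day).
Zubin free: 09:00-10:30, 11:15-13:15, 15:45-16:15, 16:30-17:30.
Tomás free: 09:00-12:30, 16:00-18:45.
Tara ∩ Hiro: 09:30-12:45, 15:45-17:30.
Tara ∩ Hiro ∩ Aarav: 10:15-10:30, 11:00-12:45, 15:45-17:30.
Tara ∩ Hiro ∩ Aarav ∩ Zubin: 10:15-10:30, 11:15-12:45, 15:45-16:15, 16:30-17:30.
Tara ∩ Hiro ∩ Aarav ∩ Zubin ∩ Tomás: 10:15-10:30, 11:15-12:30, 16:00-16:15, 16:30-17:30.
Summing the common windows: 15 + 75 + 15 + 60 = 165 minutes.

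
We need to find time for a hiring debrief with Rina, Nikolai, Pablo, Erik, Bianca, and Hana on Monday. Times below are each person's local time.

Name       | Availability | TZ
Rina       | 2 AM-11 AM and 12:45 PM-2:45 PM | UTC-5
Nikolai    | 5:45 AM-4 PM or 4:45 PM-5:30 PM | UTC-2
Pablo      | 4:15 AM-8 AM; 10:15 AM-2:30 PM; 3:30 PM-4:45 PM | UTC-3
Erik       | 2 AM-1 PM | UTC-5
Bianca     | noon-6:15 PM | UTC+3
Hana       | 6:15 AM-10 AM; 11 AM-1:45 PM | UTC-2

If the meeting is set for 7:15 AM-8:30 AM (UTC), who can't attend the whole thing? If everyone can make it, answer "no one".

Bianca, Hana, Nikolai

Rina in UTC: 07:00-16:00, 17:45-19:45 (add 5h to convert from UTC-5).
Nikolai in UTC: 07:45-18:00, 18:45-19:30 (add 2h to convert from UTC-2).
Pablo in UTC: 07:15-11:00, 13:15-17:30, 18:30-19:45 (add 3h to convert from UTC-3).
Erik in UTC: 07:00-18:00 (add 5h to convert from UTC-5).
Bianca in UTC: 09:00-15:15 (subtract 3h to convert from UTC+3).
Hana in UTC: 08:15-12:00, 13:00-15:45 (add 2h to convert from UTC-2).
Rina: free for 07:15-08:30. Nikolai: not fully free for 07:15-08:30. Pablo: free for 07:15-08:30. Erik: free for 07:15-08:30. Bianca: not fully free for 07:15-08:30. Hana: not fully free for 07:15-08:30.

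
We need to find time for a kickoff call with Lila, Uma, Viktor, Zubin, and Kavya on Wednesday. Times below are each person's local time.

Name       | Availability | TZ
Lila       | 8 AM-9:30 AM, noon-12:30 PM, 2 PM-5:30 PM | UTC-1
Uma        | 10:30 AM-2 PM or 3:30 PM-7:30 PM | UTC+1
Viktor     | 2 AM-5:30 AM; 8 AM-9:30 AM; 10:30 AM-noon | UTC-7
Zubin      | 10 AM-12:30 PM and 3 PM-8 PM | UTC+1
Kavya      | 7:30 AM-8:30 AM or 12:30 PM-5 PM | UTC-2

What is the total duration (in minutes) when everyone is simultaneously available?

210

Lila in UTC: 09:00-10:30, 13:00-13:30, 15:00-18:30 (add 1h to convert from UTC-1).
Uma in UTC: 09:30-13:00, 14:30-18:30 (subtract 1h to convert from UTC+1).
Viktor in UTC: 09:00-12:30, 15:00-16:30, 17:30-19:00 (add 7h to convert from UTC-7).
Zubin in UTC: 09:00-11:30, 14:00-19:00 (subtract 1h to convert from UTC+1).
Kavya in UTC: 09:30-10:30, 14:30-19:00 (add 2h to convert from UTC-2).
Lila ∩ Uma: 09:30-10:30, 15:00-18:30.
Lila ∩ Uma ∩ Viktor: 09:30-10:30, 15:00-16:30, 17:30-18:30.
Lila ∩ Uma ∩ Viktor ∩ Zubin: 09:30-10:30, 15:00-16:30, 17:30-18:30.
Lila ∩ Uma ∩ Viktor ∩ Zubin ∩ Kavya: 09:30-10:30, 15:00-16:30, 17:30-18:30.
Those are the intersection windows.
Summing the common windows: 60 + 90 + 60 = 210 minutes.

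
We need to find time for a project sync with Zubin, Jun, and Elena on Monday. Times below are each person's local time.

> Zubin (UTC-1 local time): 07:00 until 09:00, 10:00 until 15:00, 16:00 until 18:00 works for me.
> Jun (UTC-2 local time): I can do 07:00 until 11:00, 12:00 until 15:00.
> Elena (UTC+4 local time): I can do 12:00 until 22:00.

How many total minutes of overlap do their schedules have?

300

Zubin in UTC: 08:00-10:00, 11:00-16:00, 17:00-19:00 (add 1h to convert from UTC-1).
Jun in UTC: 09:00-13:00, 14:00-17:00 (add 2h to convert from UTC-2).
Elena in UTC: 08:00-18:00 (subtract 4h to convert from UTC+4).
Zubin ∩ Jun: 09:00-10:00, 11:00-13:00, 14:00-16:00.
Zubin ∩ Jun ∩ Elena: 09:00-10:00, 11:00-13:00, 14:00-16:00.
Summing the common windows: 60 + 120 + 120 = 300 minutes.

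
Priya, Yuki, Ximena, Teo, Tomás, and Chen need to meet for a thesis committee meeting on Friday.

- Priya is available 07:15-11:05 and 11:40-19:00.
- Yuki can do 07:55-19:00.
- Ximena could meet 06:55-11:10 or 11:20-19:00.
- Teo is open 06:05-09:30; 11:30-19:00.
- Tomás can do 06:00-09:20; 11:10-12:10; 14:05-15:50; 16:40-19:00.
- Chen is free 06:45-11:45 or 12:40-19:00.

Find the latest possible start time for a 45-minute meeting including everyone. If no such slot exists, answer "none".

18:15

Priya ∩ Yuki: 07:55-11:05, 11:40-19:00.
Priya ∩ Yuki ∩ Ximena: 07:55-11:05, 11:40-19:00.
Priya ∩ Yuki ∩ Ximena ∩ Teo: 07:55-09:30, 11:40-19:00.
Priya ∩ Yuki ∩ Ximena ∩ Teo ∩ Tomás: 07:55-09:20, 11:40-12:10, 14:05-15:50, 16:40-19:00.
Priya ∩ Yuki ∩ Ximena ∩ Teo ∩ Tomás ∩ Chen: 07:55-09:20, 11:40-11:45, 14:05-15:50, 16:40-19:00.
So the common availability across everyone is 07:55-09:20, 11:40-11:45, 14:05-15:50, 16:40-19:00.
The last common window of at least 45 minutes is 16:40-19:00; a 45-minute meeting can start as late as 18:15 and still end by 19:00.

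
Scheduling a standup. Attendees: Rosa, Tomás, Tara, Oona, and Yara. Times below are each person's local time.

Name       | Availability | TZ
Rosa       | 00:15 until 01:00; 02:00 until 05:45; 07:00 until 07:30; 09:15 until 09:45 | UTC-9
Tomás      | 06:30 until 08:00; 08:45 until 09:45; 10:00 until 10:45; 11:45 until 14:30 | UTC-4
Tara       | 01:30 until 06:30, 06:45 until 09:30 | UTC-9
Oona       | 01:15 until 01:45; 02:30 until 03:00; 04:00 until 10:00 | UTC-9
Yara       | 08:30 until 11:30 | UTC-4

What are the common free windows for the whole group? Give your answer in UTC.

Rosa in UTC: 09:15-10:00, 11:00-14:45, 16:00-16:30, 18:15-18:45 (add 9h to convert from UTC-9).
Tomás in UTC: 10:30-12:00, 12:45-13:45, 14:00-14:45, 15:45-18:30 (add 4h to convert from UTC-4).
Tara in UTC: 10:30-15:30, 15:45-18:30 (add 9h to convert from UTC-9).
Oona in UTC: 10:15-10:45, 11:30-12:00, 13:00-19:00 (add 9h to convert from UTC-9).
Yara in UTC: 12:30-15:30 (add 4h to convert from UTC-4).
Rosa ∩ Tomás: 11:00-12:00, 12:45-13:45, 14:00-14:45, 16:00-16:30, 18:15-18:30.
Rosa ∩ Tomás ∩ Tara: 11:00-12:00, 12:45-13:45, 14:00-14:45, 16:00-16:30, 18:15-18:30.
Rosa ∩ Tomás ∩ Tara ∩ Oona: 11:30-12:00, 13:00-13:45, 14:00-14:45, 16:00-16:30, 18:15-18:30.
Rosa ∩ Tomás ∩ Tara ∩ Oona ∩ Yara: 13:00-13:45, 14:00-14:45.

13:00-13:45, 14:00-14:45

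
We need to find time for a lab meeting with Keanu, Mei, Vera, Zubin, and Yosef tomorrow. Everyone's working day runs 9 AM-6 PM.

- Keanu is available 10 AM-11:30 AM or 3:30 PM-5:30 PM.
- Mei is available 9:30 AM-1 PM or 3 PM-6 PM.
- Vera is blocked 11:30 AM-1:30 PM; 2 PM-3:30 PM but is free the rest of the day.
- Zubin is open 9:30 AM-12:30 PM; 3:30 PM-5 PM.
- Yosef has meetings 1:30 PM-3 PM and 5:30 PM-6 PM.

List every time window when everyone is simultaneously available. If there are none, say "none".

Keanu free: 10:00-11:30, 15:30-17:30.
Mei free: 09:30-13:00, 15:00-18:00.
Vera free: 09:00-11:30, 13:30-14:00, 15:30-18:00 (invert busy blocks within the working day).
Zubin free: 09:30-12:30, 15:30-17:00.
Yosef free: 09:00-13:30, 15:00-17:30 (invert busy blocks within the working day).
Keanu ∩ Mei: 10:00-11:30, 15:30-17:30.
Keanu ∩ Mei ∩ Vera: 10:00-11:30, 15:30-17:30.
Keanu ∩ Mei ∩ Vera ∩ Zubin: 10:00-11:30, 15:30-17:00.
Keanu ∩ Mei ∩ Vera ∩ Zubin ∩ Yosef: 10:00-11:30, 15:30-17:00.
So the common availability across everyone is 10:00-11:30, 15:30-17:00.

10:00-11:30, 15:30-17:00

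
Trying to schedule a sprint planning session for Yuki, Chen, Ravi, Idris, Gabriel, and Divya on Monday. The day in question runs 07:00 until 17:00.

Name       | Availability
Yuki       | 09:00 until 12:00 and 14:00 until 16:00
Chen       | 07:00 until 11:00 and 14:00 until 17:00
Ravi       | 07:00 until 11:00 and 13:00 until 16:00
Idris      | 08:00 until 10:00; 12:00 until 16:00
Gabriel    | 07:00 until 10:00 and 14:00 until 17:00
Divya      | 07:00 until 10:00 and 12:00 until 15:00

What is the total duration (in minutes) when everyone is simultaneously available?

120

Yuki ∩ Chen: 09:00-11:00, 14:00-16:00.
Yuki ∩ Chen ∩ Ravi: 09:00-11:00, 14:00-16:00.
Yuki ∩ Chen ∩ Ravi ∩ Idris: 09:00-10:00, 14:00-16:00.
Yuki ∩ Chen ∩ Ravi ∩ Idris ∩ Gabriel: 09:00-10:00, 14:00-16:00.
Yuki ∩ Chen ∩ Ravi ∩ Idris ∩ Gabriel ∩ Divya: 09:00-10:00, 14:00-15:00.
Summing the common windows: 60 + 60 = 120 minutes.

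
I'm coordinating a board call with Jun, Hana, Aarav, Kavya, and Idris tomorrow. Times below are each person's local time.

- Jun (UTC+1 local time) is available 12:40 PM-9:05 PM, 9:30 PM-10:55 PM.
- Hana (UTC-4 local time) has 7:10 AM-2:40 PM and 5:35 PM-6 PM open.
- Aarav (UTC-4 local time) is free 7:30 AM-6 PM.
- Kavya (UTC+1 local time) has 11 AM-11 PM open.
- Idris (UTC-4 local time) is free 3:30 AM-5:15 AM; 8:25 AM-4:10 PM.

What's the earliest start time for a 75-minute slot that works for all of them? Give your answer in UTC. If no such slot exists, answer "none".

Jun in UTC: 11:40-20:05, 20:30-21:55 (subtract 1h to convert from UTC+1).
Hana in UTC: 11:10-18:40, 21:35-22:00 (add 4h to convert from UTC-4).
Aarav in UTC: 11:30-22:00 (add 4h to convert from UTC-4).
Kavya in UTC: 10:00-22:00 (subtract 1h to convert from UTC+1).
Idris in UTC: 07:30-09:15, 12:25-20:10 (add 4h to convert from UTC-4).
Jun ∩ Hana: 11:40-18:40, 21:35-21:55.
Jun ∩ Hana ∩ Aarav: 11:40-18:40, 21:35-21:55.
Jun ∩ Hana ∩ Aarav ∩ Kavya: 11:40-18:40, 21:35-21:55.
Jun ∩ Hana ∩ Aarav ∩ Kavya ∩ Idris: 12:25-18:40.
The first common window of at least 75 minutes is 12:25-18:40, so the earliest start is 12:25.

12:25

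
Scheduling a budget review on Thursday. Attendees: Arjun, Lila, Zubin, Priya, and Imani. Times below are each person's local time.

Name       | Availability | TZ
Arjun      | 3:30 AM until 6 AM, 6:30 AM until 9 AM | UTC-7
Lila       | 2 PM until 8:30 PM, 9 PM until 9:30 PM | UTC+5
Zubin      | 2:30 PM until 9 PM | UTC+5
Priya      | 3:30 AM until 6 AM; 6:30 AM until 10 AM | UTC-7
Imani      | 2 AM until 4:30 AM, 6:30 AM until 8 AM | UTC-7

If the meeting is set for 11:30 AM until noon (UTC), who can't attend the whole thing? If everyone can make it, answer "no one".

Imani

Arjun in UTC: 10:30-13:00, 13:30-16:00 (add 7h to convert from UTC-7).
Lila in UTC: 09:00-15:30, 16:00-16:30 (subtract 5h to convert from UTC+5).
Zubin in UTC: 09:30-16:00 (subtract 5h to convert from UTC+5).
Priya in UTC: 10:30-13:00, 13:30-17:00 (add 7h to convert from UTC-7).
Imani in UTC: 09:00-11:30, 13:30-15:00 (add 7h to convert from UTC-7).
Arjun: free for 11:30-12:00. Lila: free for 11:30-12:00. Zubin: free for 11:30-12:00. Priya: free for 11:30-12:00. Imani: not fully free for 11:30-12:00.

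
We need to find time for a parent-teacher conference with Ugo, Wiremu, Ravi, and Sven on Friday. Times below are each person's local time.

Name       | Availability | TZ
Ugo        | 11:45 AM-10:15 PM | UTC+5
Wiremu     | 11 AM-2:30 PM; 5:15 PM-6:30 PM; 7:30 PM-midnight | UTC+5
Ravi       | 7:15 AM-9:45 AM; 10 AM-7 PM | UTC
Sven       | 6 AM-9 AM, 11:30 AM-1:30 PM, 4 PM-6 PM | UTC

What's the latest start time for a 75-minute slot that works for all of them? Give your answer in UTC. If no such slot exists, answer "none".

16:00

Ugo in UTC: 06:45-17:15 (subtract 5h to convert from UTC+5).
Wiremu in UTC: 06:00-09:30, 12:15-13:30, 14:30-19:00 (subtract 5h to convert from UTC+5).
Ravi in UTC: 07:15-09:45, 10:00-19:00.
Sven in UTC: 06:00-09:00, 11:30-13:30, 16:00-18:00.
Ugo ∩ Wiremu: 06:45-09:30, 12:15-13:30, 14:30-17:15.
Ugo ∩ Wiremu ∩ Ravi: 07:15-09:30, 12:15-13:30, 14:30-17:15.
Ugo ∩ Wiremu ∩ Ravi ∩ Sven: 07:15-09:00, 12:15-13:30, 16:00-17:15.
The last common window of at least 75 minutes is 16:00-17:15; a 75-minute meeting can start as late as 16:00 and still end by 17:15.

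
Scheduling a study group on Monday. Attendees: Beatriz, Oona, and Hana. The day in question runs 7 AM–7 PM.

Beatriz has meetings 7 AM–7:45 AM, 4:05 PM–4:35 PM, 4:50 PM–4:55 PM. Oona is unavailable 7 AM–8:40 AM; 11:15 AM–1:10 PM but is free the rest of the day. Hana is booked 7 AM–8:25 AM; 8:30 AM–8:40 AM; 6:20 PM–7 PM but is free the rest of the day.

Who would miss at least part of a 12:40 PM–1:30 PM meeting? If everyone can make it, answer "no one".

Beatriz free: 07:45-16:05, 16:35-16:50, 16:55-19:00 (invert busy blocks within the working day).
Oona free: 08:40-11:15, 13:10-19:00 (invert busy blocks within the working day).
Hana free: 08:25-08:30, 08:40-18:20 (invert busy blocks within the working day).
Beatriz: free for 12:40-13:30. Oona: not fully free for 12:40-13:30. Hana: free for 12:40-13:30.

Oona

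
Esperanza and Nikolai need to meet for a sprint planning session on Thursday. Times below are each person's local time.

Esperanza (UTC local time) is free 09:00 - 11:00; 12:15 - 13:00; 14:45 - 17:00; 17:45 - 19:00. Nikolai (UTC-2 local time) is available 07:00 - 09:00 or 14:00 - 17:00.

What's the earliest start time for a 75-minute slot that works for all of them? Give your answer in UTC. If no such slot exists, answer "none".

Esperanza in UTC: 09:00-11:00, 12:15-13:00, 14:45-17:00, 17:45-19:00.
Nikolai in UTC: 09:00-11:00, 16:00-19:00 (add 2h to convert from UTC-2).
Esperanza ∩ Nikolai: 09:00-11:00, 16:00-17:00, 17:45-19:00.
So the common availability across everyone is 09:00-11:00, 16:00-17:00, 17:45-19:00.
The first common window of at least 75 minutes is 09:00-11:00, so the earliest start is 09:00.

09:00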